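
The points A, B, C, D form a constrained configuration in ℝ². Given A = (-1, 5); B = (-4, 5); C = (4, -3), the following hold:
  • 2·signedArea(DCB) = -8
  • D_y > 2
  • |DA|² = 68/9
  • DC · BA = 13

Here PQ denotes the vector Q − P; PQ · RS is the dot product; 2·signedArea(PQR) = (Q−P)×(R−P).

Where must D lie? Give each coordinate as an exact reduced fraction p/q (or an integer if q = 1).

1. D_x = -1/3  [2·signedArea(DCB) = -8 ∩ DC · BA = 13]
2. D_y = 7/3  [2·signedArea(DCB) = -8 ∩ DC · BA = 13]
   → D = (-1/3, 7/3)

D = (-1/3, 7/3)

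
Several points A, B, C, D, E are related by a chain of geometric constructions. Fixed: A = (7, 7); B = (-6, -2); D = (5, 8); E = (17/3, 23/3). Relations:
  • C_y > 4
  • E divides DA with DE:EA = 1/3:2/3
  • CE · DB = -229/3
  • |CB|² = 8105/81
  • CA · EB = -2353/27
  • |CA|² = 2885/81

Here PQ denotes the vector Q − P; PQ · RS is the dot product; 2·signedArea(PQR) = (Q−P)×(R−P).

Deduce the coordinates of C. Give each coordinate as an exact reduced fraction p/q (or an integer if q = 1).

C = (14/9, 41/9)

1. C_x = 14/9  [CE · DB = -229/3 ∩ CA · EB = -2353/27]
2. C_y = 41/9  [CE · DB = -229/3 ∩ CA · EB = -2353/27]
   → C = (14/9, 41/9)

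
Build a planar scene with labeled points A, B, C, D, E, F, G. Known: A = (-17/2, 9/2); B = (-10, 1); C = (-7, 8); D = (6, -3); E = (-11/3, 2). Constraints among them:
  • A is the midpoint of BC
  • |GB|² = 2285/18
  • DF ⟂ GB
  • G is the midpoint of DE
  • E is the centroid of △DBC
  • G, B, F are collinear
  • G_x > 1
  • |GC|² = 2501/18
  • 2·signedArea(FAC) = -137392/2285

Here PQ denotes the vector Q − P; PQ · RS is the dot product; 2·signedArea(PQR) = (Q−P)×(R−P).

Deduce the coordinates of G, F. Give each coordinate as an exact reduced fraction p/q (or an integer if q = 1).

F = (14268/2285, -2701/2285)
G = (7/6, -1/2)

1. G_x = 7/6  [G is the midpoint of DE]
2. G_y = -1/2  [G is the midpoint of DE]
   → G = (7/6, -1/2)
3. F_x = 14268/2285  [G, B, F are collinear ∩ DF ⟂ GB]
4. F_y = -2701/2285  [G, B, F are collinear ∩ DF ⟂ GB]
   → F = (14268/2285, -2701/2285)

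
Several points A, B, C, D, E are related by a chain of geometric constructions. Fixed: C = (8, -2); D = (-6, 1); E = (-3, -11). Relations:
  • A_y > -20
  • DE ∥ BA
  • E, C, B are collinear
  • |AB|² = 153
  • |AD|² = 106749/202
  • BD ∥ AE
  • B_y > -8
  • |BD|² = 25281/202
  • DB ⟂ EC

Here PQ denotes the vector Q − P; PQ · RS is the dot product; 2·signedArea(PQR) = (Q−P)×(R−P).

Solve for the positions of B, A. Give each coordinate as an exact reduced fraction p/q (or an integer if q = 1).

A = (825/202, -3971/202)
B = (219/202, -1547/202)

1. B_x = 219/202  [E, C, B are collinear ∩ DB ⟂ EC]
2. B_y = -1547/202  [E, C, B are collinear ∩ DB ⟂ EC]
   → B = (219/202, -1547/202)
3. A_x = 825/202  [BD ∥ AE ∩ DE ∥ BA]
4. A_y = -3971/202  [BD ∥ AE ∩ DE ∥ BA]
   → A = (825/202, -3971/202)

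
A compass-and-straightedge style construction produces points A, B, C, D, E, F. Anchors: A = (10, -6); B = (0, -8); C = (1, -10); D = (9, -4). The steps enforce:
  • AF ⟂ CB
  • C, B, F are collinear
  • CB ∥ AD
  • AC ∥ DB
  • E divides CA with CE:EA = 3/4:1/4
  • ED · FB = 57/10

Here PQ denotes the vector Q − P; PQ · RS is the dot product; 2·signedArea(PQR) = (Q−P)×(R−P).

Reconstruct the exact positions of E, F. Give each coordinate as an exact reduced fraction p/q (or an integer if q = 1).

1. E_x = 31/4  [E divides CA with CE:EA = 3/4:1/4]
2. E_y = -7  [E divides CA with CE:EA = 3/4:1/4]
   → E = (31/4, -7)
3. F_x = 6/5  [C, B, F are collinear ∩ AF ⟂ CB]
4. F_y = -52/5  [C, B, F are collinear ∩ AF ⟂ CB]
   → F = (6/5, -52/5)

E = (31/4, -7)
F = (6/5, -52/5)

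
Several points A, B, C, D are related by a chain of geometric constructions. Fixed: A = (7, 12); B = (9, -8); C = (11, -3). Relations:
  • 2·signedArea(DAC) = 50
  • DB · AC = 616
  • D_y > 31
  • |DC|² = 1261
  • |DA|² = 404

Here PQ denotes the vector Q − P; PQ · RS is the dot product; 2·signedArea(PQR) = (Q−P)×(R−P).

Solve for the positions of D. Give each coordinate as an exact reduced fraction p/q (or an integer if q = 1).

1. D_x = 5  [2·signedArea(DAC) = 50 ∩ DB · AC = 616]
2. D_y = 32  [2·signedArea(DAC) = 50 ∩ DB · AC = 616]
   → D = (5, 32)

D = (5, 32)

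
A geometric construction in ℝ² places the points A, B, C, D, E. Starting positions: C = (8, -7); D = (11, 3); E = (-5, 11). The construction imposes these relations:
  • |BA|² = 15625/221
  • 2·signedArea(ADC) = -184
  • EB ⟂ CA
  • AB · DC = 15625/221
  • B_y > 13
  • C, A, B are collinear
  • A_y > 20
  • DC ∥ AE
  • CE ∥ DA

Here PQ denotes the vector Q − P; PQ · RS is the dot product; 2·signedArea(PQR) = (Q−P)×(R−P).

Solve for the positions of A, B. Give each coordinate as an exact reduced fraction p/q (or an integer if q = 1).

1. A_x = -2  [DC ∥ AE ∩ CE ∥ DA]
2. A_y = 21  [DC ∥ AE ∩ CE ∥ DA]
   → A = (-2, 21)
3. B_x = 183/221  [C, A, B are collinear ∩ EB ⟂ CA]
4. B_y = 2891/221  [C, A, B are collinear ∩ EB ⟂ CA]
   → B = (183/221, 2891/221)

A = (-2, 21)
B = (183/221, 2891/221)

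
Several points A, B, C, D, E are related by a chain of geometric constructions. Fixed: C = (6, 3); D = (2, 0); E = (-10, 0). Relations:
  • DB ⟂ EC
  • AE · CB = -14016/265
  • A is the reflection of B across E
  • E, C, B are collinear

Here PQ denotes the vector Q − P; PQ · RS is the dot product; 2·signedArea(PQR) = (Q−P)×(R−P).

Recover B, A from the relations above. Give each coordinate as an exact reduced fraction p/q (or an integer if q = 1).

A = (-5722/265, -576/265)
B = (422/265, 576/265)

1. B_x = 422/265  [E, C, B are collinear ∩ DB ⟂ EC]
2. B_y = 576/265  [E, C, B are collinear ∩ DB ⟂ EC]
   → B = (422/265, 576/265)
3. A_x = -5722/265  [A is the reflection of B across E]
4. A_y = -576/265  [A is the reflection of B across E]
   → A = (-5722/265, -576/265)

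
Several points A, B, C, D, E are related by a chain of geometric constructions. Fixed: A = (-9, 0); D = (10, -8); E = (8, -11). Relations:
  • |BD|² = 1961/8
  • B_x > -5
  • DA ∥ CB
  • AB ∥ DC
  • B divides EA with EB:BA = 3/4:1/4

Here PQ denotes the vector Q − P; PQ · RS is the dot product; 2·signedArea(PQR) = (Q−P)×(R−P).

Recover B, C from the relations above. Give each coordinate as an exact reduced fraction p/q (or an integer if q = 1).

1. B_x = -19/4  [B divides EA with EB:BA = 3/4:1/4]
2. B_y = -11/4  [B divides EA with EB:BA = 3/4:1/4]
   → B = (-19/4, -11/4)
3. C_x = 57/4  [DA ∥ CB ∩ AB ∥ DC]
4. C_y = -43/4  [DA ∥ CB ∩ AB ∥ DC]
   → C = (57/4, -43/4)

B = (-19/4, -11/4)
C = (57/4, -43/4)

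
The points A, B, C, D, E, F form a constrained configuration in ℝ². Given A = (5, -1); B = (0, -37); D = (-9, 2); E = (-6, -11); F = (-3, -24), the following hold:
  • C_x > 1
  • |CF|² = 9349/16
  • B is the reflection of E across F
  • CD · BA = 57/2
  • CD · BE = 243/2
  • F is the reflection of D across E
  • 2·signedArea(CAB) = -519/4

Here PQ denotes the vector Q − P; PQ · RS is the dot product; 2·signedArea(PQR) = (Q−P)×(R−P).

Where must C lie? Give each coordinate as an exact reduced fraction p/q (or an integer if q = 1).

C = (3/2, -1/4)

1. C_x = 3/2  [CD · BA = 57/2 ∩ 2·signedArea(CAB) = -519/4]
2. C_y = -1/4  [CD · BA = 57/2 ∩ 2·signedArea(CAB) = -519/4]
   → C = (3/2, -1/4)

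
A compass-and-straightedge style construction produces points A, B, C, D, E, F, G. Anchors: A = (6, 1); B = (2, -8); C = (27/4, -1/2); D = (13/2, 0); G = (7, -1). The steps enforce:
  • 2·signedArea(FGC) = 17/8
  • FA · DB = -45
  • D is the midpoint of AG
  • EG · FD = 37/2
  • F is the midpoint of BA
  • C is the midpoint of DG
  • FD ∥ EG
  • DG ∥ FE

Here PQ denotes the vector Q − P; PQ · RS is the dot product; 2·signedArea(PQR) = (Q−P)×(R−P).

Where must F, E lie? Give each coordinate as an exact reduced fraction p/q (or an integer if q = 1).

1. F_x = 4  [F is the midpoint of BA]
2. F_y = -7/2  [F is the midpoint of BA]
   → F = (4, -7/2)
3. E_x = 9/2  [FD ∥ EG ∩ DG ∥ FE]
4. E_y = -9/2  [FD ∥ EG ∩ DG ∥ FE]
   → E = (9/2, -9/2)

E = (9/2, -9/2)
F = (4, -7/2)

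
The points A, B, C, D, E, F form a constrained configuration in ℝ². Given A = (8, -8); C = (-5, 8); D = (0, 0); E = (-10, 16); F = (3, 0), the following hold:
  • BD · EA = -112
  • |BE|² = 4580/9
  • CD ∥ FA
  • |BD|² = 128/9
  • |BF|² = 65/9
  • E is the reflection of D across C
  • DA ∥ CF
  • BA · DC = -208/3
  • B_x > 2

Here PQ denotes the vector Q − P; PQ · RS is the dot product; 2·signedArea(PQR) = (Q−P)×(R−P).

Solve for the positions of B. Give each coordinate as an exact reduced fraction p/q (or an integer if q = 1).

B = (8/3, -8/3)

1. B_x = 8/3  [BD · EA = -112 ∩ BA · DC = -208/3]
2. B_y = -8/3  [BD · EA = -112 ∩ BA · DC = -208/3]
   → B = (8/3, -8/3)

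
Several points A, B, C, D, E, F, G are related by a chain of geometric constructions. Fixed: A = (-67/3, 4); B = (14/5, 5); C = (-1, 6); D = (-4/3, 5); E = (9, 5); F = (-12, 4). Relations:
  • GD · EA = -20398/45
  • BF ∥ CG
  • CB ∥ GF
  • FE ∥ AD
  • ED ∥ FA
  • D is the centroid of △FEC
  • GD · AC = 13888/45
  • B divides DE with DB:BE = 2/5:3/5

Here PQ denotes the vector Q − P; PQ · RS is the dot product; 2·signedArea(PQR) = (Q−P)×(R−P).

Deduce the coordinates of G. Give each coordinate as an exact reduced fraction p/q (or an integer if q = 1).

G = (-79/5, 5)

1. G_x = -79/5  [CB ∥ GF ∩ BF ∥ CG]
2. G_y = 5  [CB ∥ GF ∩ BF ∥ CG]
   → G = (-79/5, 5)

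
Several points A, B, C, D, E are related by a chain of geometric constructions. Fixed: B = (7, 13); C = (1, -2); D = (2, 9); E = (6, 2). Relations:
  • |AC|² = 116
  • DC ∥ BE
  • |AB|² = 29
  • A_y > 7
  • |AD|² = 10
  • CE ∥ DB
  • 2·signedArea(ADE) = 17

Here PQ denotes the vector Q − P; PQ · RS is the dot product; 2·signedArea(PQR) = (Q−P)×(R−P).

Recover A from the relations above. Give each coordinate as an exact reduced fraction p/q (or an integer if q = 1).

A = (5, 8)

1. A_x = 5  [line 7·x + 4·y + -67 = 0 ∩ |AC|² = 116]
2. A_y = 8  [line 7·x + 4·y + -67 = 0 ∩ |AC|² = 116]
   → A = (5, 8)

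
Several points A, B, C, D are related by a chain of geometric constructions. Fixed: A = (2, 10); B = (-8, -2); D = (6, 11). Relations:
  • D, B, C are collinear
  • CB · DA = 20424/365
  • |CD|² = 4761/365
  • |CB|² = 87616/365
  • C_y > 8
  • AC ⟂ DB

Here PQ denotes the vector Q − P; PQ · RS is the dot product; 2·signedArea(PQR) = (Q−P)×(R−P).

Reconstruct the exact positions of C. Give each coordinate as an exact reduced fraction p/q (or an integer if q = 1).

1. C_x = 1224/365  [D, B, C are collinear ∩ AC ⟂ DB]
2. C_y = 3118/365  [D, B, C are collinear ∩ AC ⟂ DB]
   → C = (1224/365, 3118/365)

C = (1224/365, 3118/365)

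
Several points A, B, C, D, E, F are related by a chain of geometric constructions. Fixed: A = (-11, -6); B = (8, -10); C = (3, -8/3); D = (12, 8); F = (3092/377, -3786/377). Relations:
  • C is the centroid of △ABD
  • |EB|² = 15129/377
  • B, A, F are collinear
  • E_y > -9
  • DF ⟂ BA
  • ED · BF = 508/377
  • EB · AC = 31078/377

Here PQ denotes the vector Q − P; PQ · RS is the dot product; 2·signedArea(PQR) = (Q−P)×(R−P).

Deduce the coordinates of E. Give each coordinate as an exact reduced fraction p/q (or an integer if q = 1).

1. E_x = 679/377  [EB · AC = 31078/377 ∩ ED · BF = 508/377]
2. E_y = -3278/377  [EB · AC = 31078/377 ∩ ED · BF = 508/377]
   → E = (679/377, -3278/377)

E = (679/377, -3278/377)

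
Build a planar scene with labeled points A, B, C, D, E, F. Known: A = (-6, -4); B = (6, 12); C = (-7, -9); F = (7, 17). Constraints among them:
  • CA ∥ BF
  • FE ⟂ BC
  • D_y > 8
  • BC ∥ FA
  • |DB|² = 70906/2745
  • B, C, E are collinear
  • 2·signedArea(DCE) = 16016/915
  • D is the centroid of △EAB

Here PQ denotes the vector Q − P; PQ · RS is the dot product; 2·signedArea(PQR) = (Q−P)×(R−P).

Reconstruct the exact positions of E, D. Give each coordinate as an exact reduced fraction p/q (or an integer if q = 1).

1. E_x = 2597/305  [B, C, E are collinear ∩ FE ⟂ BC]
2. E_y = 4899/305  [B, C, E are collinear ∩ FE ⟂ BC]
   → E = (2597/305, 4899/305)
3. D_x = 2597/915  [D is the centroid of △EAB]
4. D_y = 7339/915  [D is the centroid of △EAB]
   → D = (2597/915, 7339/915)

D = (2597/915, 7339/915)
E = (2597/305, 4899/305)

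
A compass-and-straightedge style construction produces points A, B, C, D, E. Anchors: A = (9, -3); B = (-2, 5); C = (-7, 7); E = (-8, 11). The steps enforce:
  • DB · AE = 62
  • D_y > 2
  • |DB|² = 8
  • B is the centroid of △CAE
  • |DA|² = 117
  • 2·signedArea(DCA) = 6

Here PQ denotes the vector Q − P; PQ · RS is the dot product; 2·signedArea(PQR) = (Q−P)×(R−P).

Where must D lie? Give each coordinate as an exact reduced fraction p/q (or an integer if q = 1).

D = (0, 3)

1. D_x = 0  [DB · AE = 62 ∩ 2·signedArea(DCA) = 6]
2. D_y = 3  [DB · AE = 62 ∩ 2·signedArea(DCA) = 6]
   → D = (0, 3)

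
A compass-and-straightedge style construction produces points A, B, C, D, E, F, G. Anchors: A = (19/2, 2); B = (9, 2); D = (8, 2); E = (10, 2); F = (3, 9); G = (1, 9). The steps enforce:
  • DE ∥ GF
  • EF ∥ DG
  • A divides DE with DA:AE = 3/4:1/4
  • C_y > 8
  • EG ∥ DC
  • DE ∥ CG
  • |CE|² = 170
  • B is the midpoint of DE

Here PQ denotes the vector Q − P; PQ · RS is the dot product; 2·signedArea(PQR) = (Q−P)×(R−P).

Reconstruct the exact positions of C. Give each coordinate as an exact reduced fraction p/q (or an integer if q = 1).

C = (-1, 9)

1. C_x = -1  [DE ∥ CG ∩ EG ∥ DC]
2. C_y = 9  [DE ∥ CG ∩ EG ∥ DC]
   → C = (-1, 9)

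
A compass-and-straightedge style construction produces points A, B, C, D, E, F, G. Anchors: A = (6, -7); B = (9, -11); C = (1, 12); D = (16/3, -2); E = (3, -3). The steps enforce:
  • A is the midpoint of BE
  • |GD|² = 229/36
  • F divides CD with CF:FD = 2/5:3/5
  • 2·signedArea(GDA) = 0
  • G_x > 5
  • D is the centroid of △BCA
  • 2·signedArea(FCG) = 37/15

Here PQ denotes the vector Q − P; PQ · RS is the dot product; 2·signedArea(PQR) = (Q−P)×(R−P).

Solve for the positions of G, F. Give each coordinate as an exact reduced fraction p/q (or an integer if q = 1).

F = (41/15, 32/5)
G = (17/3, -9/2)

1. G_x = 17/3  [line 5·x + 2/3·y + -76/3 = 0 ∩ |GD|² = 229/36]
2. G_y = -9/2  [line 5·x + 2/3·y + -76/3 = 0 ∩ |GD|² = 229/36]
   → G = (17/3, -9/2)
3. F_x = 41/15  [F divides CD with CF:FD = 2/5:3/5]
4. F_y = 32/5  [F divides CD with CF:FD = 2/5:3/5]
   → F = (41/15, 32/5)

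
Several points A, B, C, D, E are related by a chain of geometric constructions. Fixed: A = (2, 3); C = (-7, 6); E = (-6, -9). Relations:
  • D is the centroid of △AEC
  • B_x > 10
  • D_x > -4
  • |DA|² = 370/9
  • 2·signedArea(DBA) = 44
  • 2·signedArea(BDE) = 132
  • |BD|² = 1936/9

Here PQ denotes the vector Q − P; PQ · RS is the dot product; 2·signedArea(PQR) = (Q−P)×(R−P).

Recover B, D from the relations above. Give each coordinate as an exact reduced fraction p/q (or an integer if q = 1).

B = (11, 0)
D = (-11/3, 0)

1. D_x = -11/3  [D is the centroid of △AEC]
2. D_y = 0  [D is the centroid of △AEC]
   → D = (-11/3, 0)
3. B_x = 11  [2·signedArea(BDE) = 132 ∩ 2·signedArea(DBA) = 44]
4. B_y = 0  [2·signedArea(BDE) = 132 ∩ 2·signedArea(DBA) = 44]
   → B = (11, 0)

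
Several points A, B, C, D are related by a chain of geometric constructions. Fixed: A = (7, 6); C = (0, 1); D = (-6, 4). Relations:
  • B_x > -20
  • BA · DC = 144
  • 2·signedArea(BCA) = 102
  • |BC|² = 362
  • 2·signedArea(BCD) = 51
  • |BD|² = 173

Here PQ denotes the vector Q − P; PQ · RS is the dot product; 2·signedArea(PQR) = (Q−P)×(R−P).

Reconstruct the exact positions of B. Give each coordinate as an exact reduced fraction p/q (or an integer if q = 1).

1. B_x = -19  [2·signedArea(BCD) = 51 ∩ BA · DC = 144]
2. B_y = 2  [2·signedArea(BCD) = 51 ∩ BA · DC = 144]
   → B = (-19, 2)

B = (-19, 2)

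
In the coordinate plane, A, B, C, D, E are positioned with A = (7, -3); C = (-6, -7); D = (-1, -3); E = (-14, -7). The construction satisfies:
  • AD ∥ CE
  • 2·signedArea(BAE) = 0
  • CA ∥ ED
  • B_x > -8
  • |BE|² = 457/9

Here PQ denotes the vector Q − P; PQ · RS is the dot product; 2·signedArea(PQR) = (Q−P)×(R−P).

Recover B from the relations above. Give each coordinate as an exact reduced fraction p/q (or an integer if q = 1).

B = (-7, -17/3)

1. B_x = -7  [line 4·x + -21·y + -91 = 0 ∩ |BE|² = 457/9]
2. B_y = -17/3  [line 4·x + -21·y + -91 = 0 ∩ |BE|² = 457/9]
   → B = (-7, -17/3)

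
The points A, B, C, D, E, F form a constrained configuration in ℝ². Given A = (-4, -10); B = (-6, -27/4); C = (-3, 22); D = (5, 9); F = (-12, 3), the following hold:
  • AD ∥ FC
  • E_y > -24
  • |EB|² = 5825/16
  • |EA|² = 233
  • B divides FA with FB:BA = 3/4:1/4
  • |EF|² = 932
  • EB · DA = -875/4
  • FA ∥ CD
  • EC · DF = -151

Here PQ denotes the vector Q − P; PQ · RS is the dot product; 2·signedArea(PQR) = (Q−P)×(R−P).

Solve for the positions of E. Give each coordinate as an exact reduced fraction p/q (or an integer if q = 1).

E = (4, -23)

1. E_x = 4  [EC · DF = -151 ∩ EB · DA = -875/4]
2. E_y = -23  [EC · DF = -151 ∩ EB · DA = -875/4]
   → E = (4, -23)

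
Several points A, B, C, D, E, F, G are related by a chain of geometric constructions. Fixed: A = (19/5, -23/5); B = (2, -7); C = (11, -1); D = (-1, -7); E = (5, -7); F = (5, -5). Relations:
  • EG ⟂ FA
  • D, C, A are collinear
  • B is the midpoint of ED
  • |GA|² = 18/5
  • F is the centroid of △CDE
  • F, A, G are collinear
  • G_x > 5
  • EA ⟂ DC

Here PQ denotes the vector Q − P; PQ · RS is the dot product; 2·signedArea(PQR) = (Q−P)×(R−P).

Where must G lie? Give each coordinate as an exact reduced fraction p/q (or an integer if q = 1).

G = (28/5, -26/5)

1. G_x = 28/5  [F, A, G are collinear ∩ EG ⟂ FA]
2. G_y = -26/5  [F, A, G are collinear ∩ EG ⟂ FA]
   → G = (28/5, -26/5)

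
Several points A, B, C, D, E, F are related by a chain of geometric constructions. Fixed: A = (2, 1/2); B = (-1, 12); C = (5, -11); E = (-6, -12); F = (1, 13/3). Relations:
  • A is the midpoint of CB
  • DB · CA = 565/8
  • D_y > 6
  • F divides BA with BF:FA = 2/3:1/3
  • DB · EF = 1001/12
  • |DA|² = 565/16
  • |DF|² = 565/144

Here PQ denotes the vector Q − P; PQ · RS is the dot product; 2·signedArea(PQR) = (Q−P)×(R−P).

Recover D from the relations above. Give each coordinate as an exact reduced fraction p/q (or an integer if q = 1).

D = (1/2, 25/4)

1. D_x = 1/2  [DB · EF = 1001/12 ∩ DB · CA = 565/8]
2. D_y = 25/4  [DB · EF = 1001/12 ∩ DB · CA = 565/8]
   → D = (1/2, 25/4)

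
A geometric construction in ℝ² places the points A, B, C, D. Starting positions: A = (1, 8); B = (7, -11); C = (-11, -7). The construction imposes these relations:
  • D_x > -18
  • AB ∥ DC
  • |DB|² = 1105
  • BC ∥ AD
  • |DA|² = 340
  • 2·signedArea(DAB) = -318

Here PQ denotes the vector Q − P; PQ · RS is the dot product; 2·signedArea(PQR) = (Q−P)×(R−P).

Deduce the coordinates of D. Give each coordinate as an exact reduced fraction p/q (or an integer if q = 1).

1. D_x = -17  [AB ∥ DC ∩ BC ∥ AD]
2. D_y = 12  [AB ∥ DC ∩ BC ∥ AD]
   → D = (-17, 12)

D = (-17, 12)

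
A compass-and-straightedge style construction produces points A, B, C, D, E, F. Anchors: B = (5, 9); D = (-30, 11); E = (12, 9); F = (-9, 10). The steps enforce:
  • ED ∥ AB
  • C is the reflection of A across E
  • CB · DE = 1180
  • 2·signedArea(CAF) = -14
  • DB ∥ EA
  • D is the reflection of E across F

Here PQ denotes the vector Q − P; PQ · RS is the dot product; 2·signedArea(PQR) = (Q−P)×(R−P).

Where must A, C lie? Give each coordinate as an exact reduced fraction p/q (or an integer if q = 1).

1. A_x = 47  [ED ∥ AB ∩ DB ∥ EA]
2. A_y = 7  [ED ∥ AB ∩ DB ∥ EA]
   → A = (47, 7)
3. C_x = -23  [C is the reflection of A across E]
4. C_y = 11  [C is the reflection of A across E]
   → C = (-23, 11)

A = (47, 7)
C = (-23, 11)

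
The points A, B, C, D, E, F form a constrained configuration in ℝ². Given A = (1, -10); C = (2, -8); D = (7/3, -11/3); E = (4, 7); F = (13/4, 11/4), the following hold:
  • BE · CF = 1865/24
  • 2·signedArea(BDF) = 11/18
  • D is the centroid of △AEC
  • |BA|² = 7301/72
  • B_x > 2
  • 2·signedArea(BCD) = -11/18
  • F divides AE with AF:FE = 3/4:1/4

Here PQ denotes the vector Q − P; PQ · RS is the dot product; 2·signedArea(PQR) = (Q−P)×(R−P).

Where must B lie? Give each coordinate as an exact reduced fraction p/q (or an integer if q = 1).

1. B_x = 11/4  [BE · CF = 1865/24 ∩ 2·signedArea(BCD) = -11/18]
2. B_y = -1/12  [BE · CF = 1865/24 ∩ 2·signedArea(BCD) = -11/18]
   → B = (11/4, -1/12)

B = (11/4, -1/12)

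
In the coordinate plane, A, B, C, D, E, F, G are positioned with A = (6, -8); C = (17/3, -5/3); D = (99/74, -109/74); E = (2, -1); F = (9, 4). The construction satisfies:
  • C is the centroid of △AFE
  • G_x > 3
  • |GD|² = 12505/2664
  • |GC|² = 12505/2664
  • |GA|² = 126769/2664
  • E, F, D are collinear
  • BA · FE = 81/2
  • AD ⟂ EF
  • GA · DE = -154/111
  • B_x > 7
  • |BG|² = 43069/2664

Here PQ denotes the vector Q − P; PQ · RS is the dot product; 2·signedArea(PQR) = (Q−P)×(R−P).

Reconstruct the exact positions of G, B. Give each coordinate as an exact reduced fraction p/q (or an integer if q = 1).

B = (15/2, -2)
G = (1555/444, -697/444)

1. G_x = 1555/444  [line -49/74·x + -35/74·y + 175/111 = 0 ∩ |GD|² = 12505/2664]
2. G_y = -697/444  [line -49/74·x + -35/74·y + 175/111 = 0 ∩ |GD|² = 12505/2664]
   → G = (1555/444, -697/444)
3. B_x = 15/2  [line 7·x + 5·y + -85/2 = 0 ∩ |BG|² = 43069/2664]
4. B_y = -2  [line 7·x + 5·y + -85/2 = 0 ∩ |BG|² = 43069/2664]
   → B = (15/2, -2)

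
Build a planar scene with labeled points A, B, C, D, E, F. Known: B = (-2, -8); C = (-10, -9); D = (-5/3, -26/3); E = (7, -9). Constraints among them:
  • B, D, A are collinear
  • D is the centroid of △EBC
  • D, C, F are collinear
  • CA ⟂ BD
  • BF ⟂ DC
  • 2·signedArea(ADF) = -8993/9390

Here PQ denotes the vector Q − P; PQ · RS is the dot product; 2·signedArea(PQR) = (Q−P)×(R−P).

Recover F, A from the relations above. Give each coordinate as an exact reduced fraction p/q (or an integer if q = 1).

1. F_x = -1235/626  [D, C, F are collinear ∩ BF ⟂ DC]
2. F_y = -5433/626  [D, C, F are collinear ∩ BF ⟂ DC]
   → F = (-1235/626, -5433/626)
3. A_x = -16/5  [B, D, A are collinear ∩ CA ⟂ BD]
4. A_y = -28/5  [B, D, A are collinear ∩ CA ⟂ BD]
   → A = (-16/5, -28/5)

A = (-16/5, -28/5)
F = (-1235/626, -5433/626)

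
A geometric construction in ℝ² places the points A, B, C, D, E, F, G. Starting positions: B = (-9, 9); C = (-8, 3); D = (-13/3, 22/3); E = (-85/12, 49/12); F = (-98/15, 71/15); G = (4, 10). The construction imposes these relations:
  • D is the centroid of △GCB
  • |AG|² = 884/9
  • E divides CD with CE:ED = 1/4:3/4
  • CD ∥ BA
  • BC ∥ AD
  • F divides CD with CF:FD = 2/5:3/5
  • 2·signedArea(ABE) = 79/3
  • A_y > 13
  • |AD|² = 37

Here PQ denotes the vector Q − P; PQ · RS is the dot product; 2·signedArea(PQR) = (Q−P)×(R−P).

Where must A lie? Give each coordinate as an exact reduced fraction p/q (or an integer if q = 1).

A = (-16/3, 40/3)

1. A_x = -16/3  [BC ∥ AD ∩ CD ∥ BA]
2. A_y = 40/3  [BC ∥ AD ∩ CD ∥ BA]
   → A = (-16/3, 40/3)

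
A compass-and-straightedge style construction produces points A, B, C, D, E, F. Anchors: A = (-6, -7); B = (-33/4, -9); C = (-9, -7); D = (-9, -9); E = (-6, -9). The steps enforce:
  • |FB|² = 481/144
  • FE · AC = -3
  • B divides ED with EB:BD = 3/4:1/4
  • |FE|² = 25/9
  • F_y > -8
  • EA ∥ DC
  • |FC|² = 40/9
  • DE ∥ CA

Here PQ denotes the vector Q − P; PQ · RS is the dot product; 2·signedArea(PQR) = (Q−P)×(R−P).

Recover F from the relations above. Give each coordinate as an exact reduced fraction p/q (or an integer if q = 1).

F = (-7, -23/3)

1. F_x = -7  [FE · AC = -3]
2. F_y = -23/3  [|FE|² = 25/9]
   → F = (-7, -23/3)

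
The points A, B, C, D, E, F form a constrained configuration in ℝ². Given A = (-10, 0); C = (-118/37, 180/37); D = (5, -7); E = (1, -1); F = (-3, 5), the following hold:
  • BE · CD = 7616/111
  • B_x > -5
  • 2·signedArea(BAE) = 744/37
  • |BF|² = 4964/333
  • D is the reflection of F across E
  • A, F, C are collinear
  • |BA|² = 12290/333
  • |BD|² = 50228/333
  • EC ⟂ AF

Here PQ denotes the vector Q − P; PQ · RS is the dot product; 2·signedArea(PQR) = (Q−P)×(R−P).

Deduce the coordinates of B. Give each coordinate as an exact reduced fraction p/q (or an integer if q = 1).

1. B_x = -451/111  [2·signedArea(BAE) = 744/37 ∩ BE · CD = 7616/111]
2. B_y = 143/111  [2·signedArea(BAE) = 744/37 ∩ BE · CD = 7616/111]
   → B = (-451/111, 143/111)

B = (-451/111, 143/111)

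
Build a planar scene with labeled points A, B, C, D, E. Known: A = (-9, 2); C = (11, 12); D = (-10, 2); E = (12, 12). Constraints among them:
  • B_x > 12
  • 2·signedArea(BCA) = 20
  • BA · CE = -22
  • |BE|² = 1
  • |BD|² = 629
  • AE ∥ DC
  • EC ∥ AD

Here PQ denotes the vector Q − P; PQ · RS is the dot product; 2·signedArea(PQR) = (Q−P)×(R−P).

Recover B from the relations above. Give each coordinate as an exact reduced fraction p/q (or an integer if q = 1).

B = (13, 12)

1. B_x = 13  [2·signedArea(BCA) = 20 ∩ BA · CE = -22]
2. B_y = 12  [2·signedArea(BCA) = 20 ∩ BA · CE = -22]
   → B = (13, 12)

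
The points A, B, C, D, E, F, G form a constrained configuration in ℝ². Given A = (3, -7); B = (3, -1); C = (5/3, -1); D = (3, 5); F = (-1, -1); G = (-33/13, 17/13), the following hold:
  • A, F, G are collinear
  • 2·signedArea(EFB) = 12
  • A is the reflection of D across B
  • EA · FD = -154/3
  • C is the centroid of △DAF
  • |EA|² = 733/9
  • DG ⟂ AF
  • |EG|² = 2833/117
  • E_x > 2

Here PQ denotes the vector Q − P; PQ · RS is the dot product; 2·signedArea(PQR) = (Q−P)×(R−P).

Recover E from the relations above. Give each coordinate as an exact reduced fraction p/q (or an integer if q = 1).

1. E_x = 7/3  [2·signedArea(EFB) = 12 ∩ EA · FD = -154/3]
2. E_y = 2  [2·signedArea(EFB) = 12 ∩ EA · FD = -154/3]
   → E = (7/3, 2)

E = (7/3, 2)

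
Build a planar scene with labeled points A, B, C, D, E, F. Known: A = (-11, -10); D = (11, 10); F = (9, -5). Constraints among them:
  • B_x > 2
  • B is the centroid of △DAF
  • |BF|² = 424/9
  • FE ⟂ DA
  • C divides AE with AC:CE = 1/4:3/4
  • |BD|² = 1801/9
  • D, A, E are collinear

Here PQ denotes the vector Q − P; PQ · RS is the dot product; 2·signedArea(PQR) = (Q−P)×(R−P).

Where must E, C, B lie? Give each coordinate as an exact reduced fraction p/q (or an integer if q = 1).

1. E_x = 539/221  [D, A, E are collinear ∩ FE ⟂ DA]
2. E_y = 490/221  [D, A, E are collinear ∩ FE ⟂ DA]
   → E = (539/221, 490/221)
3. C_x = -3377/442  [C divides AE with AC:CE = 1/4:3/4]
4. C_y = -1535/221  [C divides AE with AC:CE = 1/4:3/4]
   → C = (-3377/442, -1535/221)
5. B_x = 3  [B is the centroid of △DAF]
6. B_y = -5/3  [B is the centroid of △DAF]
   → B = (3, -5/3)

B = (3, -5/3)
C = (-3377/442, -1535/221)
E = (539/221, 490/221)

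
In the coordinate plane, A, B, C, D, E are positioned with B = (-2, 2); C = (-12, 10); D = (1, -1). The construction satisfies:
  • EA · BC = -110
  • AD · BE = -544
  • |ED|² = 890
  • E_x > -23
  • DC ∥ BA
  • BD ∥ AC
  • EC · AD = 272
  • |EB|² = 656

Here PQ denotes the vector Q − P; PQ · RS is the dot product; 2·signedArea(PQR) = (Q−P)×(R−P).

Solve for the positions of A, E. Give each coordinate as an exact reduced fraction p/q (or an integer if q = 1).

A = (-15, 13)
E = (-22, 18)

1. A_x = -15  [BD ∥ AC ∩ DC ∥ BA]
2. A_y = 13  [BD ∥ AC ∩ DC ∥ BA]
   → A = (-15, 13)
3. E_x = -22  [EC · AD = 272 ∩ EA · BC = -110]
4. E_y = 18  [EC · AD = 272 ∩ EA · BC = -110]
   → E = (-22, 18)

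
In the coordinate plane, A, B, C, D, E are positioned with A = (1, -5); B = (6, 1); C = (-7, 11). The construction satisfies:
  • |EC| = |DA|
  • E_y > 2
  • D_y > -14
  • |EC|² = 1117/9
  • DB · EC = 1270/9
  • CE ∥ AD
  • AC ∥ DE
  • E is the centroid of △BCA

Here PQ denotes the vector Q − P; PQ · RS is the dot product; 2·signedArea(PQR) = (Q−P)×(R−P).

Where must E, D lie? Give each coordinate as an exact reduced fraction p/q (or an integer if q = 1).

D = (8, -41/3)
E = (0, 7/3)

1. E_x = 0  [E is the centroid of △BCA]
2. E_y = 7/3  [E is the centroid of △BCA]
   → E = (0, 7/3)
3. D_x = 8  [AC ∥ DE ∩ CE ∥ AD]
4. D_y = -41/3  [AC ∥ DE ∩ CE ∥ AD]
   → D = (8, -41/3)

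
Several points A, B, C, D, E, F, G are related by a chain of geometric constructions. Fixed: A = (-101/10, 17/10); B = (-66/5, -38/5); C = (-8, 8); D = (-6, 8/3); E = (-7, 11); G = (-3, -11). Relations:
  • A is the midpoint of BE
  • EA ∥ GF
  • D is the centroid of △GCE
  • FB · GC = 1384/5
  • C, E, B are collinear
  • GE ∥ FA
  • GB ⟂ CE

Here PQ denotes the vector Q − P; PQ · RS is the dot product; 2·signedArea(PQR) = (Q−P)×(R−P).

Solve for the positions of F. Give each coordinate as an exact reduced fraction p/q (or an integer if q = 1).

1. F_x = -61/10  [GE ∥ FA ∩ EA ∥ GF]
2. F_y = -203/10  [GE ∥ FA ∩ EA ∥ GF]
   → F = (-61/10, -203/10)

F = (-61/10, -203/10)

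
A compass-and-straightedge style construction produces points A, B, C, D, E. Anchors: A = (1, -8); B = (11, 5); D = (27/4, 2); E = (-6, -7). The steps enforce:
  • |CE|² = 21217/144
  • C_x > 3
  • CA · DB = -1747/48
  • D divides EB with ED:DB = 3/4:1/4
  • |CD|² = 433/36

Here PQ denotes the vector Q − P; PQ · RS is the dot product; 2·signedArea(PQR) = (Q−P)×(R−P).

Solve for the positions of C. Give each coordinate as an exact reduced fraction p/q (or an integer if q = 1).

C = (47/12, 0)

1. C_x = 47/12  [line -17/4·x + -3·y + 799/48 = 0 ∩ |CD|² = 433/36]
2. C_y = 0  [line -17/4·x + -3·y + 799/48 = 0 ∩ |CD|² = 433/36]
   → C = (47/12, 0)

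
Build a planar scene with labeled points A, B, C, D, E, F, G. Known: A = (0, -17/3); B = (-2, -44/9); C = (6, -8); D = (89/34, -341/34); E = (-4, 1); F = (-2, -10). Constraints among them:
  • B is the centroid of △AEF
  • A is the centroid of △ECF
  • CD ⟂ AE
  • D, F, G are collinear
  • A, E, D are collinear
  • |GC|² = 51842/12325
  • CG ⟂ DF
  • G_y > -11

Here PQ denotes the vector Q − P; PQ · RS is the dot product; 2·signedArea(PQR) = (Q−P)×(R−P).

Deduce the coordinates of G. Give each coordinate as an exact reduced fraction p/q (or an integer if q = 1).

1. G_x = 73789/12325  [D, F, G are collinear ∩ CG ⟂ DF]
2. G_y = -123877/12325  [D, F, G are collinear ∩ CG ⟂ DF]
   → G = (73789/12325, -123877/12325)

G = (73789/12325, -123877/12325)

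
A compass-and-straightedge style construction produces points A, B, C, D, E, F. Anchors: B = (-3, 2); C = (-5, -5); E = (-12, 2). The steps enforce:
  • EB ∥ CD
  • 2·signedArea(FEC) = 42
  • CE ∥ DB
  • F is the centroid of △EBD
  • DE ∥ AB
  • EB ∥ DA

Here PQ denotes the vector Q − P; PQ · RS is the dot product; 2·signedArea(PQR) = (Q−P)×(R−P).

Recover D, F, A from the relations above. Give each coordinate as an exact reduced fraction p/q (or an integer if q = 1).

1. D_x = 4  [CE ∥ DB ∩ EB ∥ CD]
2. D_y = -5  [CE ∥ DB ∩ EB ∥ CD]
   → D = (4, -5)
3. F_x = -11/3  [F is the centroid of △EBD]
4. F_y = -1/3  [F is the centroid of △EBD]
   → F = (-11/3, -1/3)
5. A_x = 13  [DE ∥ AB ∩ EB ∥ DA]
6. A_y = -5  [DE ∥ AB ∩ EB ∥ DA]
   → A = (13, -5)

A = (13, -5)
D = (4, -5)
F = (-11/3, -1/3)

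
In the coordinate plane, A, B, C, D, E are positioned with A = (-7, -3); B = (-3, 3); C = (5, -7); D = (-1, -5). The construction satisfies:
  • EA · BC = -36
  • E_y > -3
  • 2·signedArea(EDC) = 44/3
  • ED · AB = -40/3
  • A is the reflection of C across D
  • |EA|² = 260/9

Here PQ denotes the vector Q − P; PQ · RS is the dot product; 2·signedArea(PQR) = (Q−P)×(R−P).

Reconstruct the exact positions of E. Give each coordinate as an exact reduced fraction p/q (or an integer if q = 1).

1. E_x = -5/3  [ED · AB = -40/3 ∩ 2·signedArea(EDC) = 44/3]
2. E_y = -7/3  [ED · AB = -40/3 ∩ 2·signedArea(EDC) = 44/3]
   → E = (-5/3, -7/3)

E = (-5/3, -7/3)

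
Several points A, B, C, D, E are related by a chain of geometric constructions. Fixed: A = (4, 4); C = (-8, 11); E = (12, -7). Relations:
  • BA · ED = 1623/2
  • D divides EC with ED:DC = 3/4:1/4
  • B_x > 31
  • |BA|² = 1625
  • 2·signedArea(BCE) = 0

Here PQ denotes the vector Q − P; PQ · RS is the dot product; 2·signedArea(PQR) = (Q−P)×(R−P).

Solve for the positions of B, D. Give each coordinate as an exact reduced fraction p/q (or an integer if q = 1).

1. B_x = 32  [line 18·x + 20·y + -76 = 0 ∩ |BA|² = 1625]
2. B_y = -25  [line 18·x + 20·y + -76 = 0 ∩ |BA|² = 1625]
   → B = (32, -25)
3. D_x = -3  [D divides EC with ED:DC = 3/4:1/4]
4. D_y = 13/2  [D divides EC with ED:DC = 3/4:1/4]
   → D = (-3, 13/2)

B = (32, -25)
D = (-3, 13/2)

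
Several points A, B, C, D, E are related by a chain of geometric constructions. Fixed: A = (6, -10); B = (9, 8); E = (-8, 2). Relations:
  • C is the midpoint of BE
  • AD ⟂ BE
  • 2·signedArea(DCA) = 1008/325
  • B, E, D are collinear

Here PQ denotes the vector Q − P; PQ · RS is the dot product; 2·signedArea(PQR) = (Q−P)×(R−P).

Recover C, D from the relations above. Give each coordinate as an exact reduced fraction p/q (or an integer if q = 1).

1. C_x = 1/2  [C is the midpoint of BE]
2. C_y = 5  [C is the midpoint of BE]
   → C = (1/2, 5)
3. D_x = 222/325  [B, E, D are collinear ∩ AD ⟂ BE]
4. D_y = 1646/325  [B, E, D are collinear ∩ AD ⟂ BE]
   → D = (222/325, 1646/325)

C = (1/2, 5)
D = (222/325, 1646/325)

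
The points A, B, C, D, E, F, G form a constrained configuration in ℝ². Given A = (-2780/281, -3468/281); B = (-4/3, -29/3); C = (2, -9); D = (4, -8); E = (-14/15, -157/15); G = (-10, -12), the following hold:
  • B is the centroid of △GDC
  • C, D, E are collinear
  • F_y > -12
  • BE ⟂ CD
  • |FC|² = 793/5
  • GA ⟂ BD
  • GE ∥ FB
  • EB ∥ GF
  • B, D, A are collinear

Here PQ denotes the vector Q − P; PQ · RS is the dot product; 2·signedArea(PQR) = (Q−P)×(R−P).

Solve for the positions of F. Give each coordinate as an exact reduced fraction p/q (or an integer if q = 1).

F = (-52/5, -56/5)

1. F_x = -52/5  [GE ∥ FB ∩ EB ∥ GF]
2. F_y = -56/5  [GE ∥ FB ∩ EB ∥ GF]
   → F = (-52/5, -56/5)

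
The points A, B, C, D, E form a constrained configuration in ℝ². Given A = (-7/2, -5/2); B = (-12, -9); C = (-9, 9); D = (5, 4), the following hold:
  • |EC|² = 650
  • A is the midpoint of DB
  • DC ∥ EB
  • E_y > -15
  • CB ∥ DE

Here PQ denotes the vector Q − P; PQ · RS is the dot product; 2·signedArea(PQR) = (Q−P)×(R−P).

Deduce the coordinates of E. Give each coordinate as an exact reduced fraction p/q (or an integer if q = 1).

1. E_x = 2  [DC ∥ EB ∩ CB ∥ DE]
2. E_y = -14  [DC ∥ EB ∩ CB ∥ DE]
   → E = (2, -14)

E = (2, -14)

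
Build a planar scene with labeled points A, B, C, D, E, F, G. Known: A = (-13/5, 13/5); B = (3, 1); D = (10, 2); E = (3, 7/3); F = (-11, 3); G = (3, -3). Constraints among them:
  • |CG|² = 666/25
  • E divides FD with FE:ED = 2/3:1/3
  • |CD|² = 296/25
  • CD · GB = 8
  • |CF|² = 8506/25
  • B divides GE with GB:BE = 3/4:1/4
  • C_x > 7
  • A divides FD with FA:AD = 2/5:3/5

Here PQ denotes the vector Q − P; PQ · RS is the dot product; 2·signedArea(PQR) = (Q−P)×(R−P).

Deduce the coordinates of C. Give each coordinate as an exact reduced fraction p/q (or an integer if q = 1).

C = (36/5, 0)

1. C_y = 0  [CD · GB = 8]
2. C_x = 36/5  [|CG|² = 666/25]
   → C = (36/5, 0)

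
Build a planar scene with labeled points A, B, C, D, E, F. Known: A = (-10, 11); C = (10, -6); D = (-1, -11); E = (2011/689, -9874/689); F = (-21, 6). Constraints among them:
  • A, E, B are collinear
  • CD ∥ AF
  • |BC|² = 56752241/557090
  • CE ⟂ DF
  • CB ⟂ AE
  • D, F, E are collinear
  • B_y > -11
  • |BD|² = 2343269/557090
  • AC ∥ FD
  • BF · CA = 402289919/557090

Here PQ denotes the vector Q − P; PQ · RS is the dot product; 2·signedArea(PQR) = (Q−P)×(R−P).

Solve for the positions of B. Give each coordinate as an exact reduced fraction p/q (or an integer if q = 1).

B = (561889/557090, -5897127/557090)

1. B_x = 561889/557090  [A, E, B are collinear ∩ CB ⟂ AE]
2. B_y = -5897127/557090  [A, E, B are collinear ∩ CB ⟂ AE]
   → B = (561889/557090, -5897127/557090)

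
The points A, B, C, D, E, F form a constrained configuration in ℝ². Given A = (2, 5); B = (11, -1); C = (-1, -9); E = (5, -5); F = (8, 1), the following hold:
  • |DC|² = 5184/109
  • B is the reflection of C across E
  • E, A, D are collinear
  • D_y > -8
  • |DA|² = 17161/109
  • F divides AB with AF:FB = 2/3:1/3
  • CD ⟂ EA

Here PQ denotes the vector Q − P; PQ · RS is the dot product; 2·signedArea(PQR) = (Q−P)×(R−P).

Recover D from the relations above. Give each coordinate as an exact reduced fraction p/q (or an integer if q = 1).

D = (611/109, -765/109)

1. D_x = 611/109  [E, A, D are collinear ∩ CD ⟂ EA]
2. D_y = -765/109  [E, A, D are collinear ∩ CD ⟂ EA]
   → D = (611/109, -765/109)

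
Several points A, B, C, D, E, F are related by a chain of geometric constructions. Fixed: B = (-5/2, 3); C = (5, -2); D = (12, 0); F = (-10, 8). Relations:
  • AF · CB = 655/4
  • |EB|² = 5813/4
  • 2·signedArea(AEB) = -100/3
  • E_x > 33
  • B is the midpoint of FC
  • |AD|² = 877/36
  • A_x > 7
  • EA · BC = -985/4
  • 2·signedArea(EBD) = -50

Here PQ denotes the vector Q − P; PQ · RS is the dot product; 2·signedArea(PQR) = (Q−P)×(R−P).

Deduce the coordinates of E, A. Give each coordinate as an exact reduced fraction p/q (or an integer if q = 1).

A = (43/6, 1)
E = (34, -8)

1. E_x = 34  [line 3·x + 29/2·y + 14 = 0 ∩ |EB|² = 5813/4]
2. E_y = -8  [line 3·x + 29/2·y + 14 = 0 ∩ |EB|² = 5813/4]
   → E = (34, -8)
3. A_x = 43/6  [2·signedArea(AEB) = -100/3 ∩ EA · BC = -985/4]
4. A_y = 1  [2·signedArea(AEB) = -100/3 ∩ EA · BC = -985/4]
   → A = (43/6, 1)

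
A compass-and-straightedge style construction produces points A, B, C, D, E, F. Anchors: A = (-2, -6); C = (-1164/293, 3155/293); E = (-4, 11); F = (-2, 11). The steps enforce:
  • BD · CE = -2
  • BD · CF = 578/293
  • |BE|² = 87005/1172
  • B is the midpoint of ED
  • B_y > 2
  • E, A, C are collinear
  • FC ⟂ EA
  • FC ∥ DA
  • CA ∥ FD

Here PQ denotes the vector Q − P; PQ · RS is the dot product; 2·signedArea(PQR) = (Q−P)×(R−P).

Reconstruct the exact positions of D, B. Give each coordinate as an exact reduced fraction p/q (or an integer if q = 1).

1. D_x = -8/293  [FC ∥ DA ∩ CA ∥ FD]
2. D_y = -1690/293  [FC ∥ DA ∩ CA ∥ FD]
   → D = (-8/293, -1690/293)
3. B_x = -590/293  [B is the midpoint of ED]
4. B_y = 1533/586  [B is the midpoint of ED]
   → B = (-590/293, 1533/586)

B = (-590/293, 1533/586)
D = (-8/293, -1690/293)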